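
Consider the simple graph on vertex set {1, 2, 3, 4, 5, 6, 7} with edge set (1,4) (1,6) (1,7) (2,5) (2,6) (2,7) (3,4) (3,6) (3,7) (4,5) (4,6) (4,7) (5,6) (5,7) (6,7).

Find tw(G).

A width-3 tree decomposition is:
Bags: B1 = {1, 4, 6, 7}  B2 = {4, 5, 6, 7}  B3 = {3, 4, 6, 7}  B4 = {2, 5, 6, 7}
Tree: B1–B2, B2–B3, B2–B4
Each bag holds 4 vertices, so the decomposition has width 3, which upper-bounds the treewidth. Conversely, {2, 5, 6, 7} is a clique of size 4, and the vertices of any clique must share a bag in every tree decomposition; so some bag has ≥ 4 vertices and tw(G) ≥ 3. The upper and lower bounds meet at 3, so that is the treewidth.

3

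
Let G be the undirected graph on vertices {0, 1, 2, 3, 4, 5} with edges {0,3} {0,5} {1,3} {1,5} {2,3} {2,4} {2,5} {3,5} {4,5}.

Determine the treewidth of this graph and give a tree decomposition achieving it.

The largest bag has 3 vertices, giving width 2; this decomposition certifies tw(G) ≤ 2. Conversely, {0, 3, 5} is a clique of size 3, and the vertices of any clique must share a bag in every tree decomposition; so some bag has ≥ 3 vertices and tw(G) ≥ 2. The upper and lower bounds meet at 2, so that is the treewidth.

Treewidth 2.
One such decomposition:
Bags: B1 = {1, 3, 5}  B2 = {2, 3, 5}  B3 = {0, 3, 5}  B4 = {2, 4, 5}
Tree: B1–B2, B2–B3, B2–B4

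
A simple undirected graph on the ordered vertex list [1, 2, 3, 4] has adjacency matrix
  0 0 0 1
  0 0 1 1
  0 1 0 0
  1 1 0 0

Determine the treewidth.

A width-1 tree decomposition is:
Bags: B1 = {2, 3}  B2 = {2, 4}  B3 = {1, 4}
Tree: B1–B2, B2–B3
Each bag holds 2 vertices, so the decomposition has width 1, which upper-bounds the treewidth. Since G has at least one edge (e.g. 3–2), it is not an edgeless graph, so tw(G) ≥ 1. The upper and lower bounds meet at 1, so that is the treewidth.

1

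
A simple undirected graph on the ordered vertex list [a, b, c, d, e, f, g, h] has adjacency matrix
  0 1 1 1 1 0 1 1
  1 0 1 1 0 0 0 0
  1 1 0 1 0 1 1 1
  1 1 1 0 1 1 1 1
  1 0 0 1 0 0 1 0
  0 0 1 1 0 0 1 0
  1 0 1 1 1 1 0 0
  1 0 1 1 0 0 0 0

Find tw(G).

3

A width-3 tree decomposition is:
Bags: B1 = {a, c, d, g}  B2 = {a, c, d, h}  B3 = {c, d, f, g}  B4 = {a, b, c, d}  B5 = {a, d, e, g}
Tree: B1–B2, B1–B3, B1–B4, B1–B5
Every bag has size at most 4, so the width is 4 − 1 = 3 and tw(G) ≤ 3. Conversely, {a, d, e, g} is a clique of size 4, and the vertices of any clique must share a bag in every tree decomposition; so some bag has ≥ 4 vertices and tw(G) ≥ 3. The upper and lower bounds meet at 3, so that is the treewidth.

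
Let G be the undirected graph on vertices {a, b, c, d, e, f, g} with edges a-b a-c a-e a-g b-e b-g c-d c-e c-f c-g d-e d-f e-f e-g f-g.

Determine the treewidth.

3

A width-3 tree decomposition is:
Bags: B1 = {c, e, f, g}  B2 = {c, d, e, f}  B3 = {a, c, e, g}  B4 = {a, b, e, g}
Tree: B1–B2, B1–B3, B3–B4
Each bag holds 4 vertices, so the decomposition has width 3, which upper-bounds the treewidth. On the other hand G contains the 4-clique {c, d, e, f}. A clique must lie in a single bag of any decomposition, so no decomposition can have width below 3. Hence tw(G) = 3 exactly.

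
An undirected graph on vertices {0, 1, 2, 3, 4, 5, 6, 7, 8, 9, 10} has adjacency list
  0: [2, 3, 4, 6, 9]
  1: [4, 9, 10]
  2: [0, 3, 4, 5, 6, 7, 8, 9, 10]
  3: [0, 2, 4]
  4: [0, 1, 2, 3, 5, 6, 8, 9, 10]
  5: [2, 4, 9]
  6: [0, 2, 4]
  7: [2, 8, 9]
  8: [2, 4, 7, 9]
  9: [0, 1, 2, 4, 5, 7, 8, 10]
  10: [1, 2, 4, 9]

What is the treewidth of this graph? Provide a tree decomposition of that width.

The largest bag has 4 vertices, giving width 3; this decomposition certifies tw(G) ≤ 3. On the other hand G contains the 4-clique {1, 4, 9, 10}. A clique must lie in a single bag of any decomposition, so no decomposition can have width below 3. Hence tw(G) = 3 exactly.

Treewidth 3.
Bags: B1 = {0, 2, 4, 9}  B2 = {0, 2, 3, 4}  B3 = {0, 2, 4, 6}  B4 = {2, 4, 8, 9}  B5 = {2, 4, 9, 10}  B6 = {2, 4, 5, 9}  B7 = {1, 4, 9, 10}  B8 = {2, 7, 8, 9}
Tree: B1–B2, B2–B3, B1–B4, B1–B5, B4–B6, B5–B7, B4–B8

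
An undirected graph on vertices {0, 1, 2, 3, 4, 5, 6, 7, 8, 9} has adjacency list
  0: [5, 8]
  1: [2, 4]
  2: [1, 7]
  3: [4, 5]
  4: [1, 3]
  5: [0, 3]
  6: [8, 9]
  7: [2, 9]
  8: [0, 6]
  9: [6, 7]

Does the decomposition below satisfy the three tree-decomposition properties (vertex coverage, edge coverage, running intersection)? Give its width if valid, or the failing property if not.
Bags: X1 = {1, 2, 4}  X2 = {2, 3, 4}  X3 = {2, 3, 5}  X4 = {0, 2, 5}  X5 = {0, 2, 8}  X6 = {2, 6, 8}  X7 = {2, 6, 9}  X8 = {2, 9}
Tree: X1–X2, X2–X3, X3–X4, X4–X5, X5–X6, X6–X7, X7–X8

A tree decomposition must satisfy three properties: every vertex lies in some bag; for every edge, both endpoints lie together in some bag; and for every vertex, the bags containing it form a connected subtree. Here vertex 7 appears in no bag, so the decomposition is invalid.

No — vertex 7 appears in no bag.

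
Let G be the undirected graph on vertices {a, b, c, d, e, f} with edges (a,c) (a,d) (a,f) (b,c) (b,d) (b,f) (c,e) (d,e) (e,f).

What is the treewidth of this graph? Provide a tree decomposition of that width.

Each bag holds 4 vertices, so the decomposition has width 3, which upper-bounds the treewidth. For the lower bound: the 4 vertex sets {b,d}, {e,f}, {c}, {a} are disjoint, each induces a connected subgraph, and every pair is joined by at least one edge of G. Contracting each set to a single vertex therefore yields K_{4} as a minor, and since treewidth is minor-monotone, tw(G) ≥ tw(K_{4}) = 3. Combining the bounds, tw(G) = 3.

Treewidth 3.
One such decomposition:
Bags: B1 = {b, c, d, f}  B2 = {c, d, e, f}  B3 = {a, c, d, f}
Tree: B1–B2, B2–B3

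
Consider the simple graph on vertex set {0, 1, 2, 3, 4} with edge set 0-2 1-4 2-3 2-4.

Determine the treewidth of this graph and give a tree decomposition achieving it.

Treewidth 1.
One such decomposition:
Bags: B1 = {2, 4}  B2 = {2, 3}  B3 = {0, 2}  B4 = {1, 4}
Tree: B1–B2, B1–B3, B1–B4

The largest bag has 2 vertices, giving width 1; this decomposition certifies tw(G) ≤ 1. Since G has at least one edge (e.g. 4–2), it is not an edgeless graph, so tw(G) ≥ 1. Hence tw(G) = 1 exactly.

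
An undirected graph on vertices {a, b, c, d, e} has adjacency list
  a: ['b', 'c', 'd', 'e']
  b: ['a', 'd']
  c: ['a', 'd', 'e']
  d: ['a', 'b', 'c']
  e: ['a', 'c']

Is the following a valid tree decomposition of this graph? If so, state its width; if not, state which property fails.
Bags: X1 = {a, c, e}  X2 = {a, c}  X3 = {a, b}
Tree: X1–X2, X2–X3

A tree decomposition must satisfy three properties: every vertex lies in some bag; for every edge, both endpoints lie together in some bag; and for every vertex, the bags containing it form a connected subtree. Here vertex d appears in no bag, so the decomposition is invalid.

No — vertex d appears in no bag.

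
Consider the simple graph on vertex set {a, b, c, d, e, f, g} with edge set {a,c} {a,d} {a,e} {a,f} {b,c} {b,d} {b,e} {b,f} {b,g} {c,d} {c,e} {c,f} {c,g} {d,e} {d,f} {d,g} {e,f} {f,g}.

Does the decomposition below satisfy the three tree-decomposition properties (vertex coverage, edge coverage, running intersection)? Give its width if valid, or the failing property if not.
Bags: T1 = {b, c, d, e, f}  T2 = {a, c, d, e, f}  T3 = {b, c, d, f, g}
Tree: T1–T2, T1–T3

Yes; width 4.

Vertex coverage: the bags together contain {a, b, c, d, e, f, g}, the full vertex set. Edge coverage: each edge of G has both endpoints in at least one bag. Running intersection: for every vertex, the bags containing it form a connected subtree. All three properties hold, so this is a valid tree decomposition of width max|bag| − 1 = 4, and hence tw(G) ≤ 4.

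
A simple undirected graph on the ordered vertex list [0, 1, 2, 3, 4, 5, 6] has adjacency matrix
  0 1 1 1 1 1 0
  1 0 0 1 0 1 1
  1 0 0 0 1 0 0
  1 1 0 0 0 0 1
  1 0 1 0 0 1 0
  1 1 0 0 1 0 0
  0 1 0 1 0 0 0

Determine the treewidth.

2

A width-2 tree decomposition is:
Bags: B1 = {0, 1, 3}  B2 = {1, 3, 6}  B3 = {0, 1, 5}  B4 = {0, 4, 5}  B5 = {0, 2, 4}
Tree: B1–B2, B1–B3, B3–B4, B4–B5
Every bag has size at most 3, so the width is 3 − 1 = 2 and tw(G) ≤ 2. For the lower bound, the 3 vertices {0, 1, 3} are pairwise adjacent, and any tree decomposition puts a clique entirely inside one bag — forcing width ≥ 2. Hence tw(G) = 2 exactly.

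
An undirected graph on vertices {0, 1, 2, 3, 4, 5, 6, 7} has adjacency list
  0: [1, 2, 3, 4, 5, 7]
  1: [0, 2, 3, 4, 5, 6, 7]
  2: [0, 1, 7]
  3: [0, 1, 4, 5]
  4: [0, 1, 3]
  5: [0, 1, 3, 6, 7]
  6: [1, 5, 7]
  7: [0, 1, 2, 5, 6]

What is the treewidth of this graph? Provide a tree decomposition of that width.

Treewidth 3.
Bags: B1 = {0, 1, 5, 7}  B2 = {1, 5, 6, 7}  B3 = {0, 1, 3, 5}  B4 = {0, 1, 3, 4}  B5 = {0, 1, 2, 7}
Tree: B1–B2, B1–B3, B3–B4, B1–B5

The largest bag has 4 vertices, giving width 3; this decomposition certifies tw(G) ≤ 3. On the other hand G contains the 4-clique {0, 1, 2, 7}. A clique must lie in a single bag of any decomposition, so no decomposition can have width below 3. Hence tw(G) = 3 exactly.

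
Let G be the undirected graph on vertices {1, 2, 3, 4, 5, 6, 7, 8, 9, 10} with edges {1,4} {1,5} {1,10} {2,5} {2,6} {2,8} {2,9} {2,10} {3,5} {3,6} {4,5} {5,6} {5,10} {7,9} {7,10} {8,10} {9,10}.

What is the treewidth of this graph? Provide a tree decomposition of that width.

Treewidth 2.
Bags: B1 = {2, 5, 10}  B2 = {2, 9, 10}  B3 = {1, 5, 10}  B4 = {7, 9, 10}  B5 = {2, 5, 6}  B6 = {3, 5, 6}  B7 = {2, 8, 10}  B8 = {1, 4, 5}
Tree: B1–B2, B1–B3, B2–B4, B1–B5, B5–B6, B2–B7, B3–B8

Each bag holds 3 vertices, so the decomposition has width 2, which upper-bounds the treewidth. Conversely, {2, 8, 10} is a clique of size 3, and the vertices of any clique must share a bag in every tree decomposition; so some bag has ≥ 3 vertices and tw(G) ≥ 2. The upper and lower bounds meet at 2, so that is the treewidth.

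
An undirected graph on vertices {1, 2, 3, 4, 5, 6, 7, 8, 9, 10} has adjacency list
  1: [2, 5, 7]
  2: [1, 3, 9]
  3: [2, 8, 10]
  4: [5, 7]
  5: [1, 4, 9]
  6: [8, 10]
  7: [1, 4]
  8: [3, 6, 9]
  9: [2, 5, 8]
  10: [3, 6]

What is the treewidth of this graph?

2

A width-2 tree decomposition is:
Bags: B1 = {3, 6, 10}  B2 = {3, 6, 8}  B3 = {2, 3, 8}  B4 = {2, 8, 9}  B5 = {1, 2, 9}  B6 = {1, 5, 9}  B7 = {1, 5, 7}  B8 = {4, 5, 7}
Tree: B1–B2, B2–B3, B3–B4, B4–B5, B5–B6, B6–B7, B7–B8
Every bag has size at most 3, so the width is 3 − 1 = 2 and tw(G) ≤ 2. The edges 10–6–8–3–10 form a cycle, so G is not a tree and its treewidth is at least 2. Hence tw(G) = 2 exactly.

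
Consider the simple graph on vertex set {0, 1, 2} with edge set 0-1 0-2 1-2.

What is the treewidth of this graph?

2

A width-2 tree decomposition is:
Bags: B1 = {0, 1, 2}
Tree: (single bag)
A single bag containing all 3 vertices is trivially a valid decomposition of width 2. For the lower bound, the 3 vertices {0, 1, 2} are pairwise adjacent, and any tree decomposition puts a clique entirely inside one bag — forcing width ≥ 2. Hence tw(G) = 2 exactly.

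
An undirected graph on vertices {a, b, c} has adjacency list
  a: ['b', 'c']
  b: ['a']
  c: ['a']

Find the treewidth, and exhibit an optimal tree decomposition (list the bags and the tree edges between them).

Treewidth 1.
One such decomposition:
Bags: B1 = {a, b}  B2 = {a, c}
Tree: B1–B2

Every bag has size at most 2, so the width is 2 − 1 = 1 and tw(G) ≤ 1. G has an edge, so its treewidth is at least 1. Combining the bounds, tw(G) = 1.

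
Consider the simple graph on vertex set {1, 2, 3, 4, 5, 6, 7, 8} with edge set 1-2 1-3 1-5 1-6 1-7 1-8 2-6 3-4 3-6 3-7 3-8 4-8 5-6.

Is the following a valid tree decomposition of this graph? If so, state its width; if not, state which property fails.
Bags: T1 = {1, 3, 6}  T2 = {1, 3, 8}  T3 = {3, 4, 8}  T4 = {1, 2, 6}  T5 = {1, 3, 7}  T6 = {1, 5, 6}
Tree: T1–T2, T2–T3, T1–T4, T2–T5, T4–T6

Yes; width 2.

Checking the three conditions: (i) the bags cover all of {1, 2, 3, 4, 5, 6, 7, 8}; (ii) for each edge, some bag contains both endpoints; (iii) the bags containing any fixed vertex form a subtree. All hold, so the decomposition is valid with width 3 − 1 = 2.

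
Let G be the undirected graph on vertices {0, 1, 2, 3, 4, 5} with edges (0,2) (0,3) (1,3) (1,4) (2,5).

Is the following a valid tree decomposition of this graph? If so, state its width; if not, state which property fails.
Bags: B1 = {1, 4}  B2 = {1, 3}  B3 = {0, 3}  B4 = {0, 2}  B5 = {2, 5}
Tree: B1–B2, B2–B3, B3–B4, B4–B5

Checking the three conditions: (i) the bags cover all of {0, 1, 2, 3, 4, 5}; (ii) for each edge, some bag contains both endpoints; (iii) the bags containing any fixed vertex form a subtree. All hold, so the decomposition is valid with width 2 − 1 = 1.

Yes; width 1.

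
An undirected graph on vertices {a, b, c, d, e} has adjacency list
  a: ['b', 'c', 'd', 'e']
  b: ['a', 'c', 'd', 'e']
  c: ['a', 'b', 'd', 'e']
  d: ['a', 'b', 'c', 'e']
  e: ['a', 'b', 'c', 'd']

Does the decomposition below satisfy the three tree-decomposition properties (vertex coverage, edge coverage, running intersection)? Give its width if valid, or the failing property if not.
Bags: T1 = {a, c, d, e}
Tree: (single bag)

A tree decomposition must satisfy three properties: every vertex lies in some bag; for every edge, both endpoints lie together in some bag; and for every vertex, the bags containing it form a connected subtree. Here vertex b appears in no bag, so the decomposition is invalid.

No — vertex b appears in no bag.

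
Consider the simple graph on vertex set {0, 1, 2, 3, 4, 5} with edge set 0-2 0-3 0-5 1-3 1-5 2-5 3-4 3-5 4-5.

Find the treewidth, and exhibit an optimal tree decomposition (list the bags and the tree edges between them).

Treewidth 2.
One optimal decomposition is:
Bags: B1 = {1, 3, 5}  B2 = {3, 4, 5}  B3 = {0, 3, 5}  B4 = {0, 2, 5}
Tree: B1–B2, B1–B3, B3–B4

Each bag holds 3 vertices, so the decomposition has width 2, which upper-bounds the treewidth. On the other hand G contains the 3-clique {0, 2, 5}. A clique must lie in a single bag of any decomposition, so no decomposition can have width below 2. The upper and lower bounds meet at 2, so that is the treewidth.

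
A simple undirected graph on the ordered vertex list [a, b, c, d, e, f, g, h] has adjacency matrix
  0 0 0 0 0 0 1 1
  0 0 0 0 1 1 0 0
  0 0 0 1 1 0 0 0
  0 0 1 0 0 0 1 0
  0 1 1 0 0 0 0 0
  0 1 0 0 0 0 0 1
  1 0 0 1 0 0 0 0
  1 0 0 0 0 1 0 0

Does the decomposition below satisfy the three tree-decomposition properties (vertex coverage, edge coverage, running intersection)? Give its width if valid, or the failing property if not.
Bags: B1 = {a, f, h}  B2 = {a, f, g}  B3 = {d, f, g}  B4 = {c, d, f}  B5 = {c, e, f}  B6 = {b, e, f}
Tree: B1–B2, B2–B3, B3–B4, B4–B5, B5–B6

Yes; width 2.

Every vertex of G appears in some bag (union = {a, b, c, d, e, f, g, h}); every edge is covered by a bag; and for each vertex v the set of bags containing v is connected in the bag tree. The decomposition is therefore valid. The largest bag has 3 vertices, so the width is 2.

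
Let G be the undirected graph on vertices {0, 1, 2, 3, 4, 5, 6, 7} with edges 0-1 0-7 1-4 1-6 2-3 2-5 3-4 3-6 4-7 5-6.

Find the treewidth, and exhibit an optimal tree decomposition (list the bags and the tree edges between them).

Each bag holds 3 vertices, so the decomposition has width 2, which upper-bounds the treewidth. The edges 7–0–1–4–7 form a cycle, so G is not a tree and its treewidth is at least 2. Combining the bounds, tw(G) = 2.

Treewidth 2.
One such decomposition:
Bags: B1 = {0, 4, 7}  B2 = {0, 1, 4}  B3 = {1, 3, 4}  B4 = {1, 3, 6}  B5 = {2, 3, 6}  B6 = {2, 5, 6}
Tree: B1–B2, B2–B3, B3–B4, B4–B5, B5–B6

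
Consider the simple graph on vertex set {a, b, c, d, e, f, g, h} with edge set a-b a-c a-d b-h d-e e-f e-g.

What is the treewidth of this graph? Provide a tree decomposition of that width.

Treewidth 1.
One such decomposition:
Bags: B1 = {a, d}  B2 = {d, e}  B3 = {e, g}  B4 = {e, f}  B5 = {a, b}  B6 = {a, c}  B7 = {b, h}
Tree: B1–B2, B2–B3, B3–B4, B1–B5, B5–B6, B5–B7

Every bag has size at most 2, so the width is 2 − 1 = 1 and tw(G) ≤ 1. Any graph with an edge has treewidth ≥ 1, and G has the edge d–a. Hence tw(G) = 1 exactly.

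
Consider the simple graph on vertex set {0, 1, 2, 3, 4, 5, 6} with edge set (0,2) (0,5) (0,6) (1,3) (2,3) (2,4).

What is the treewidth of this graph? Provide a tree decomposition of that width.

The largest bag has 2 vertices, giving width 1; this decomposition certifies tw(G) ≤ 1. Any graph with an edge has treewidth ≥ 1, and G has the edge 2–0. The upper and lower bounds meet at 1, so that is the treewidth.

Treewidth 1.
One such decomposition:
Bags: B1 = {0, 2}  B2 = {0, 6}  B3 = {0, 5}  B4 = {2, 3}  B5 = {1, 3}  B6 = {2, 4}
Tree: B1–B2, B2–B3, B1–B4, B4–B5, B4–B6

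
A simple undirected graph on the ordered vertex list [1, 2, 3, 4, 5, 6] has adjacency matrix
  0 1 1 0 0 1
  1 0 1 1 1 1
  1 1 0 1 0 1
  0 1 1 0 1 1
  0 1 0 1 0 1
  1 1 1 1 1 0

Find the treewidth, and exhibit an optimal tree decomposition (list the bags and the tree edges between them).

Treewidth 3.
One optimal decomposition is:
Bags: B1 = {1, 2, 3, 6}  B2 = {2, 3, 4, 6}  B3 = {2, 4, 5, 6}
Tree: B1–B2, B2–B3

Each bag holds 4 vertices, so the decomposition has width 3, which upper-bounds the treewidth. Conversely, {1, 2, 3, 6} is a clique of size 4, and the vertices of any clique must share a bag in every tree decomposition; so some bag has ≥ 4 vertices and tw(G) ≥ 3. Therefore the treewidth is 3.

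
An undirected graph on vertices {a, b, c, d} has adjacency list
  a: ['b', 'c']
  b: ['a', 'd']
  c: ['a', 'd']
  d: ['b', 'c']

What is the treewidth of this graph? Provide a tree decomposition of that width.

Treewidth 2.
One optimal decomposition is:
Bags: B1 = {a, b, d}  B2 = {a, c, d}
Tree: B1–B2

Each bag holds 3 vertices, so the decomposition has width 2, which upper-bounds the treewidth. The edges a–b–d–c–a form a cycle, so G is not a tree and its treewidth is at least 2. Combining the bounds, tw(G) = 2.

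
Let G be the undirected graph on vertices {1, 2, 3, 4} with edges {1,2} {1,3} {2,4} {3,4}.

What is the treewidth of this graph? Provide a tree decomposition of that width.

The largest bag has 3 vertices, giving width 2; this decomposition certifies tw(G) ≤ 2. The edges 3–4–2–1–3 form a cycle, so G is not a tree and its treewidth is at least 2. Hence tw(G) = 2 exactly.

Treewidth 2.
Bags: B1 = {2, 3, 4}  B2 = {1, 2, 3}
Tree: B1–B2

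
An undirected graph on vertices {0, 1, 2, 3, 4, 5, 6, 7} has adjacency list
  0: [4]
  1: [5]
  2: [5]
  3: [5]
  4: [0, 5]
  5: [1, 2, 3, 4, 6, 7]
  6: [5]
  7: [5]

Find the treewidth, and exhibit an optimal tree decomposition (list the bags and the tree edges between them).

Every bag has size at most 2, so the width is 2 − 1 = 1 and tw(G) ≤ 1. G has an edge, so its treewidth is at least 1. Hence tw(G) = 1 exactly.

Treewidth 1.
One optimal decomposition is:
Bags: B1 = {5, 6}  B2 = {5, 7}  B3 = {3, 5}  B4 = {1, 5}  B5 = {4, 5}  B6 = {0, 4}  B7 = {2, 5}
Tree: B1–B2, B1–B3, B1–B4, B3–B5, B5–B6, B1–B7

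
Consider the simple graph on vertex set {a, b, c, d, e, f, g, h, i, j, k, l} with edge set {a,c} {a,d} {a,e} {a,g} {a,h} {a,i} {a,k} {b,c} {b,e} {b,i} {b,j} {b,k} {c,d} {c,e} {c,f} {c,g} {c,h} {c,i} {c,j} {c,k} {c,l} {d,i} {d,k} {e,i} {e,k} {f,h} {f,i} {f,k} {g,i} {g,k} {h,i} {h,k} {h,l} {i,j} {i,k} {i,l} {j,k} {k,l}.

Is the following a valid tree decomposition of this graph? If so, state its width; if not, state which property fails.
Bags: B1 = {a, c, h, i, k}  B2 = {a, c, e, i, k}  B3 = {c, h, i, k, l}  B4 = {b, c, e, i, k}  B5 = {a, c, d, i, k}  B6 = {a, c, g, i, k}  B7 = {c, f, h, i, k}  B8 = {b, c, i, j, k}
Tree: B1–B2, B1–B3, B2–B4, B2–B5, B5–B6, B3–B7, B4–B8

Yes; width 4.

Vertex coverage: the bags together contain {a, b, c, d, e, f, g, h, i, j, k, l}, the full vertex set. Edge coverage: each edge of G has both endpoints in at least one bag. Running intersection: for every vertex, the bags containing it form a connected subtree. All three properties hold, so this is a valid tree decomposition of width max|bag| − 1 = 4, and hence tw(G) ≤ 4.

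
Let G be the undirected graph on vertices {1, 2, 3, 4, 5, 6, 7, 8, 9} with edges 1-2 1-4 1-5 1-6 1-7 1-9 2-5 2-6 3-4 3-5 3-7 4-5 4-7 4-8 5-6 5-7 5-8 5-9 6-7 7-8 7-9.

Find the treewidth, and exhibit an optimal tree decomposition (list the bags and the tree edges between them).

Treewidth 3.
One optimal decomposition is:
Bags: B1 = {1, 5, 7, 9}  B2 = {1, 4, 5, 7}  B3 = {4, 5, 7, 8}  B4 = {1, 5, 6, 7}  B5 = {1, 2, 5, 6}  B6 = {3, 4, 5, 7}
Tree: B1–B2, B2–B3, B2–B4, B4–B5, B2–B6

The largest bag has 4 vertices, giving width 3; this decomposition certifies tw(G) ≤ 3. On the other hand G contains the 4-clique {1, 2, 5, 6}. A clique must lie in a single bag of any decomposition, so no decomposition can have width below 3. Hence tw(G) = 3 exactly.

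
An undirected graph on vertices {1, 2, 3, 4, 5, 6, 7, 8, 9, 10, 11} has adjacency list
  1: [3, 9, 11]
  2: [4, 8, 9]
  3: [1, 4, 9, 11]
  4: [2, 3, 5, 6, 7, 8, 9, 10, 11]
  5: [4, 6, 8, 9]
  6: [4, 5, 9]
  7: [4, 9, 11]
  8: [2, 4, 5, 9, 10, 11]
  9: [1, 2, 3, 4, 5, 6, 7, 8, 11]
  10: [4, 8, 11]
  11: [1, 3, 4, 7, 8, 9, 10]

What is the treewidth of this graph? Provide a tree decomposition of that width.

Treewidth 3.
Bags: B1 = {4, 5, 8, 9}  B2 = {4, 8, 9, 11}  B3 = {4, 8, 10, 11}  B4 = {3, 4, 9, 11}  B5 = {1, 3, 9, 11}  B6 = {4, 5, 6, 9}  B7 = {2, 4, 8, 9}  B8 = {4, 7, 9, 11}
Tree: B1–B2, B2–B3, B2–B4, B4–B5, B1–B6, B2–B7, B2–B8

Every bag has size at most 4, so the width is 4 − 1 = 3 and tw(G) ≤ 3. Conversely, {1, 3, 9, 11} is a clique of size 4, and the vertices of any clique must share a bag in every tree decomposition; so some bag has ≥ 4 vertices and tw(G) ≥ 3. Combining the bounds, tw(G) = 3.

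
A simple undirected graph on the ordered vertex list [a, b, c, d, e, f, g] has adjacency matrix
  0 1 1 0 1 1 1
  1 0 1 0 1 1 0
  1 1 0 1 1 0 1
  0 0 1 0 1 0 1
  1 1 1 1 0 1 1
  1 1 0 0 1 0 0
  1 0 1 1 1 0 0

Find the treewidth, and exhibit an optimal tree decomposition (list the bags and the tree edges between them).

Treewidth 3.
One such decomposition:
Bags: B1 = {a, b, c, e}  B2 = {a, c, e, g}  B3 = {a, b, e, f}  B4 = {c, d, e, g}
Tree: B1–B2, B1–B3, B2–B4

The largest bag has 4 vertices, giving width 3; this decomposition certifies tw(G) ≤ 3. Conversely, {c, d, e, g} is a clique of size 4, and the vertices of any clique must share a bag in every tree decomposition; so some bag has ≥ 4 vertices and tw(G) ≥ 3. Therefore the treewidth is 3.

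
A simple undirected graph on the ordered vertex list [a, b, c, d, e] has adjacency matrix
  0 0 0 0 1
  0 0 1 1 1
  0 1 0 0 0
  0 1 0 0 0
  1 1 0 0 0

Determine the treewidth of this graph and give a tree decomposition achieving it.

The largest bag has 2 vertices, giving width 1; this decomposition certifies tw(G) ≤ 1. G has an edge, so its treewidth is at least 1. The upper and lower bounds meet at 1, so that is the treewidth.

Treewidth 1.
Bags: B1 = {b, e}  B2 = {b, c}  B3 = {a, e}  B4 = {b, d}
Tree: B1–B2, B1–B3, B1–B4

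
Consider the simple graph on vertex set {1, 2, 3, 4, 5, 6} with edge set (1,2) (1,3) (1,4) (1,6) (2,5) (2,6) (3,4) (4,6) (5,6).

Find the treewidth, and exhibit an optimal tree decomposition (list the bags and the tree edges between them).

The largest bag has 3 vertices, giving width 2; this decomposition certifies tw(G) ≤ 2. On the other hand G contains the 3-clique {1, 2, 6}. A clique must lie in a single bag of any decomposition, so no decomposition can have width below 2. Hence tw(G) = 2 exactly.

Treewidth 2.
Bags: B1 = {1, 2, 6}  B2 = {1, 4, 6}  B3 = {1, 3, 4}  B4 = {2, 5, 6}
Tree: B1–B2, B2–B3, B1–B4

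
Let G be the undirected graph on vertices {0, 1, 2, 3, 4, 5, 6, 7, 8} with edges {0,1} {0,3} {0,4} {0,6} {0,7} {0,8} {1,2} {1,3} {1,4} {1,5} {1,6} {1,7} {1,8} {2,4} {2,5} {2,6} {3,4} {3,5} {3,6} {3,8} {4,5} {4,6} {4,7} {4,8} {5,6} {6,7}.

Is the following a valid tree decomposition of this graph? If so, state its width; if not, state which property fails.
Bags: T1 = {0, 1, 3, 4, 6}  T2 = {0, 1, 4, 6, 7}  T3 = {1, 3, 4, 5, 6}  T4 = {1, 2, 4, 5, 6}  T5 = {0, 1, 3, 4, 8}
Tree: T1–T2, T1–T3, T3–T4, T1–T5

Yes; width 4.

Every vertex of G appears in some bag (union = {0, 1, 2, 3, 4, 5, 6, 7, 8}); every edge is covered by a bag; and for each vertex v the set of bags containing v is connected in the bag tree. The decomposition is therefore valid. The largest bag has 5 vertices, so the width is 4.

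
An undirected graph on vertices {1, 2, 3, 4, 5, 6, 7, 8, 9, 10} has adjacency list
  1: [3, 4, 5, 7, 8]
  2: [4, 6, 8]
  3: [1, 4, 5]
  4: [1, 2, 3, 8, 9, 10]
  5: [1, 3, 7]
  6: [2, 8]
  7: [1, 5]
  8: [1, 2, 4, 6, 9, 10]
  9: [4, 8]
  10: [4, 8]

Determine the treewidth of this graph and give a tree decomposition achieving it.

Treewidth 2.
One optimal decomposition is:
Bags: B1 = {1, 4, 8}  B2 = {2, 4, 8}  B3 = {4, 8, 10}  B4 = {1, 3, 4}  B5 = {1, 3, 5}  B6 = {4, 8, 9}  B7 = {2, 6, 8}  B8 = {1, 5, 7}
Tree: B1–B2, B1–B3, B1–B4, B4–B5, B1–B6, B2–B7, B5–B8

Every bag has size at most 3, so the width is 3 − 1 = 2 and tw(G) ≤ 2. For the lower bound, the 3 vertices {1, 4, 8} are pairwise adjacent, and any tree decomposition puts a clique entirely inside one bag — forcing width ≥ 2. The upper and lower bounds meet at 2, so that is the treewidth.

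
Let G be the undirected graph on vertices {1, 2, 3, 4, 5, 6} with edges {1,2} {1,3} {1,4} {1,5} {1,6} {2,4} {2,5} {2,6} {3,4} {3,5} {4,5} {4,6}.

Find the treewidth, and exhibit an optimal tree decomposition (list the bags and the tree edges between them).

Treewidth 3.
One such decomposition:
Bags: B1 = {1, 2, 4, 6}  B2 = {1, 2, 4, 5}  B3 = {1, 3, 4, 5}
Tree: B1–B2, B2–B3

Every bag has size at most 4, so the width is 4 − 1 = 3 and tw(G) ≤ 3. For the lower bound, the 4 vertices {1, 2, 4, 5} are pairwise adjacent, and any tree decomposition puts a clique entirely inside one bag — forcing width ≥ 3. The upper and lower bounds meet at 3, so that is the treewidth.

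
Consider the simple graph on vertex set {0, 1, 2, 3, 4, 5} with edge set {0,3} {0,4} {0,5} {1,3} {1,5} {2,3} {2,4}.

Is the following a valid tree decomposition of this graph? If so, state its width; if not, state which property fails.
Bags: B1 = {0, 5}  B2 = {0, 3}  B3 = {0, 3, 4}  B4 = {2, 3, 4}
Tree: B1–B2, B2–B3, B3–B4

A tree decomposition must satisfy three properties: every vertex lies in some bag; for every edge, both endpoints lie together in some bag; and for every vertex, the bags containing it form a connected subtree. Here vertex 1 appears in no bag, so the decomposition is invalid.

No — vertex 1 appears in no bag.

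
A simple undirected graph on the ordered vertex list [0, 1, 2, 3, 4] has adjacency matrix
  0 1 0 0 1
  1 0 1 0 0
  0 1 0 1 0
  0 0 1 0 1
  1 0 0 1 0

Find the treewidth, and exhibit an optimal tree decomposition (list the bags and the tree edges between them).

Treewidth 2.
One optimal decomposition is:
Bags: B1 = {2, 3, 4}  B2 = {1, 2, 4}  B3 = {0, 1, 4}
Tree: B1–B2, B2–B3

The largest bag has 3 vertices, giving width 2; this decomposition certifies tw(G) ≤ 2. Since 4–3–2–1–0–4 is a cycle in G, G is not acyclic. Forests are exactly the graphs of treewidth ≤ 1, so tw(G) ≥ 2. Therefore the treewidth is 2.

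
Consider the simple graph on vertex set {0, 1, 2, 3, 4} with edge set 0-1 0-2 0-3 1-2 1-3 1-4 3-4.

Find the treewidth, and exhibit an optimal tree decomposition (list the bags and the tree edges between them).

Treewidth 2.
Bags: B1 = {1, 3, 4}  B2 = {0, 1, 3}  B3 = {0, 1, 2}
Tree: B1–B2, B2–B3

The largest bag has 3 vertices, giving width 2; this decomposition certifies tw(G) ≤ 2. For the lower bound, the 3 vertices {0, 1, 2} are pairwise adjacent, and any tree decomposition puts a clique entirely inside one bag — forcing width ≥ 2. Combining the bounds, tw(G) = 2.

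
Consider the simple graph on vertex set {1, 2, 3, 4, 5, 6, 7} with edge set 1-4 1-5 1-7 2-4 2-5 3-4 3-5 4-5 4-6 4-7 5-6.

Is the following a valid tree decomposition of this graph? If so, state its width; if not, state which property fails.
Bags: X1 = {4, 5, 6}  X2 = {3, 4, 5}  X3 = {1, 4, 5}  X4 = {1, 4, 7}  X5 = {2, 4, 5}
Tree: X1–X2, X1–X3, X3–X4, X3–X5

Vertex coverage: the bags together contain {1, 2, 3, 4, 5, 6, 7}, the full vertex set. Edge coverage: each edge of G has both endpoints in at least one bag. Running intersection: for every vertex, the bags containing it form a connected subtree. All three properties hold, so this is a valid tree decomposition of width max|bag| − 1 = 2, and hence tw(G) ≤ 2.

Yes; width 2.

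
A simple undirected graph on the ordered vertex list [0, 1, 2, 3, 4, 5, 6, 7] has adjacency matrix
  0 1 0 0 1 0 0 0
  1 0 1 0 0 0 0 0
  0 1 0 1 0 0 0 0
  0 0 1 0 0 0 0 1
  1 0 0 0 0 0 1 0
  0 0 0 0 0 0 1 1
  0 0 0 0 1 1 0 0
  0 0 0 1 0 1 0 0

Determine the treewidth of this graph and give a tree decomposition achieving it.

Treewidth 2.
One such decomposition:
Bags: B1 = {2, 3, 7}  B2 = {1, 2, 7}  B3 = {0, 1, 7}  B4 = {0, 4, 7}  B5 = {4, 6, 7}  B6 = {5, 6, 7}
Tree: B1–B2, B2–B3, B3–B4, B4–B5, B5–B6

The largest bag has 3 vertices, giving width 2; this decomposition certifies tw(G) ≤ 2. The edges 7–3–2–1–0–4–6–5–7 form a cycle, so G is not a tree and its treewidth is at least 2. Combining the bounds, tw(G) = 2.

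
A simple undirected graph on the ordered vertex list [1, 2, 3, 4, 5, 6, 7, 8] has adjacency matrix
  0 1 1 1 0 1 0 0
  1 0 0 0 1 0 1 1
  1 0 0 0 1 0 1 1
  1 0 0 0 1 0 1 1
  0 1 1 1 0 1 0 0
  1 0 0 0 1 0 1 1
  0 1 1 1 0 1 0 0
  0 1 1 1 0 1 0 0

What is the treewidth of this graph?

4

A width-4 tree decomposition is:
Bags: B1 = {1, 4, 5, 7, 8}  B2 = {1, 3, 5, 7, 8}  B3 = {1, 2, 5, 7, 8}  B4 = {1, 5, 6, 7, 8}
Tree: B1–B2, B2–B3, B3–B4
Each bag holds 5 vertices, so the decomposition has width 4, which upper-bounds the treewidth. For the lower bound: the 5 vertex sets {4,8}, {3,5}, {2,7}, {1}, {6} are disjoint, each induces a connected subgraph, and every pair is joined by at least one edge of G. Contracting each set to a single vertex therefore yields K_{5} as a minor, and since treewidth is minor-monotone, tw(G) ≥ tw(K_{5}) = 4. Therefore the treewidth is 4.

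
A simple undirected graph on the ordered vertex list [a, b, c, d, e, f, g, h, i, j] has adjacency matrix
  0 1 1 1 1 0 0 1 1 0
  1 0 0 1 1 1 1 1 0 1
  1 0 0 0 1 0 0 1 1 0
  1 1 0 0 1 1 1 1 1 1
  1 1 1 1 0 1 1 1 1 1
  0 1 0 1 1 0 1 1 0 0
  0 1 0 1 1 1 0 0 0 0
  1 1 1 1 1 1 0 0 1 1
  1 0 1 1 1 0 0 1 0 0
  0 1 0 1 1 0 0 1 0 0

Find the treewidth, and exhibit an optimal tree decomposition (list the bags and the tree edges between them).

Treewidth 4.
Bags: B1 = {a, b, d, e, h}  B2 = {a, d, e, h, i}  B3 = {b, d, e, h, j}  B4 = {b, d, e, f, h}  B5 = {a, c, e, h, i}  B6 = {b, d, e, f, g}
Tree: B1–B2, B1–B3, B3–B4, B2–B5, B4–B6

Each bag holds 5 vertices, so the decomposition has width 4, which upper-bounds the treewidth. For the lower bound, the 5 vertices {b, d, e, f, g} are pairwise adjacent, and any tree decomposition puts a clique entirely inside one bag — forcing width ≥ 4. Combining the bounds, tw(G) = 4.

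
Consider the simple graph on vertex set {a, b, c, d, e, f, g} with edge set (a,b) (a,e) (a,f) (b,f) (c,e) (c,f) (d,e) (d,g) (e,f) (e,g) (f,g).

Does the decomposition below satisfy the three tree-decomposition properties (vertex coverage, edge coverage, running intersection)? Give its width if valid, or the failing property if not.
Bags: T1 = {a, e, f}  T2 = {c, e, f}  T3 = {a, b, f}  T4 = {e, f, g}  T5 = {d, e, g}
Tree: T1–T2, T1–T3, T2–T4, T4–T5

Yes; width 2.

Checking the three conditions: (i) the bags cover all of {a, b, c, d, e, f, g}; (ii) for each edge, some bag contains both endpoints; (iii) the bags containing any fixed vertex form a subtree. All hold, so the decomposition is valid with width 3 − 1 = 2.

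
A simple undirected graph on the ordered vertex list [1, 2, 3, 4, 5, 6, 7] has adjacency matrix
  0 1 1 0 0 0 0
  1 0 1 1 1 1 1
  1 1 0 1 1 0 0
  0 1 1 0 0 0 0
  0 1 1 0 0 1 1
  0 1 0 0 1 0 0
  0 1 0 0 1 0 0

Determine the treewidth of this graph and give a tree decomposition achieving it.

Every bag has size at most 3, so the width is 3 − 1 = 2 and tw(G) ≤ 2. For the lower bound, the 3 vertices {1, 2, 3} are pairwise adjacent, and any tree decomposition puts a clique entirely inside one bag — forcing width ≥ 2. Combining the bounds, tw(G) = 2.

Treewidth 2.
Bags: B1 = {2, 3, 5}  B2 = {2, 5, 7}  B3 = {1, 2, 3}  B4 = {2, 3, 4}  B5 = {2, 5, 6}
Tree: B1–B2, B1–B3, B1–B4, B1–B5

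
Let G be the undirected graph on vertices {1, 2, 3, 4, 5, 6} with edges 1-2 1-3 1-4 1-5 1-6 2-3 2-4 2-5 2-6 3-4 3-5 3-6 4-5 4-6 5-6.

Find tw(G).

5

A width-5 tree decomposition is:
Bags: B1 = {1, 2, 3, 4, 5, 6}
Tree: (single bag)
With just one bag of size 6, the width is 6 − 1 = 5, so tw(G) ≤ 5. Conversely, {1, 2, 3, 4, 5, 6} is a clique of size 6, and the vertices of any clique must share a bag in every tree decomposition; so some bag has ≥ 6 vertices and tw(G) ≥ 5. Therefore the treewidth is 5.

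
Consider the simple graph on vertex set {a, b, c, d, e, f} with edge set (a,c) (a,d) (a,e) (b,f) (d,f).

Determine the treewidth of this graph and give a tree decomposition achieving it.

Each bag holds 2 vertices, so the decomposition has width 1, which upper-bounds the treewidth. G has an edge, so its treewidth is at least 1. The upper and lower bounds meet at 1, so that is the treewidth.

Treewidth 1.
One optimal decomposition is:
Bags: B1 = {b, f}  B2 = {d, f}  B3 = {a, d}  B4 = {a, e}  B5 = {a, c}
Tree: B1–B2, B2–B3, B3–B4, B3–B5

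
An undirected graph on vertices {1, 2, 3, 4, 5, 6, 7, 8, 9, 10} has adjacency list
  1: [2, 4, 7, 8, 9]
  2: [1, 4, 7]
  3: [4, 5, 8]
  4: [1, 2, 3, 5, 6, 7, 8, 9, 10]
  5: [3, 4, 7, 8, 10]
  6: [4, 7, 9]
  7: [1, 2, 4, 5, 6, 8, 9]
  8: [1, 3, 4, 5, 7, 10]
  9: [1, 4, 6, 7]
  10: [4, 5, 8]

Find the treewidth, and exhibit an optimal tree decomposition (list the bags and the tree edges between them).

Treewidth 3.
Bags: B1 = {1, 4, 7, 8}  B2 = {1, 4, 7, 9}  B3 = {4, 5, 7, 8}  B4 = {4, 6, 7, 9}  B5 = {4, 5, 8, 10}  B6 = {1, 2, 4, 7}  B7 = {3, 4, 5, 8}
Tree: B1–B2, B1–B3, B2–B4, B3–B5, B1–B6, B5–B7

The largest bag has 4 vertices, giving width 3; this decomposition certifies tw(G) ≤ 3. Conversely, {4, 5, 8, 10} is a clique of size 4, and the vertices of any clique must share a bag in every tree decomposition; so some bag has ≥ 4 vertices and tw(G) ≥ 3. Therefore the treewidth is 3.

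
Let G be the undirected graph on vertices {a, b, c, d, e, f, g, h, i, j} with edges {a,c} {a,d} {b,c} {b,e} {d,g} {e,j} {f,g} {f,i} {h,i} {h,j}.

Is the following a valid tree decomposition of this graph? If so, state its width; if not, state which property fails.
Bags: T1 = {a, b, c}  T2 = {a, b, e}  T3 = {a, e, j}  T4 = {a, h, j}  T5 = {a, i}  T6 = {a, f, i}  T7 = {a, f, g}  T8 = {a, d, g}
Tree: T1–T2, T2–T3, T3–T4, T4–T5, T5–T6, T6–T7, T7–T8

A tree decomposition must satisfy three properties: every vertex lies in some bag; for every edge, both endpoints lie together in some bag; and for every vertex, the bags containing it form a connected subtree. Here edge (h,i) lies in no bag, so the decomposition is invalid.

No — edge (h,i) lies in no bag.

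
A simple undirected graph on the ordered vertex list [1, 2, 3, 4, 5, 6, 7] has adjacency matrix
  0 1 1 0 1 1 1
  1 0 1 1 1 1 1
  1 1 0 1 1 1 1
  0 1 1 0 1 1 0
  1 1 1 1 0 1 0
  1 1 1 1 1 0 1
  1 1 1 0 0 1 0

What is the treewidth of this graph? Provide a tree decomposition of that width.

The largest bag has 5 vertices, giving width 4; this decomposition certifies tw(G) ≤ 4. On the other hand G contains the 5-clique {1, 2, 3, 5, 6}. A clique must lie in a single bag of any decomposition, so no decomposition can have width below 4. Therefore the treewidth is 4.

Treewidth 4.
Bags: B1 = {2, 3, 4, 5, 6}  B2 = {1, 2, 3, 5, 6}  B3 = {1, 2, 3, 6, 7}
Tree: B1–B2, B2–B3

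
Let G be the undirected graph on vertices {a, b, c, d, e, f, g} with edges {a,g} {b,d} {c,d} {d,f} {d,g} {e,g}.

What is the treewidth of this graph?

1

A width-1 tree decomposition is:
Bags: B1 = {c, d}  B2 = {d, f}  B3 = {d, g}  B4 = {e, g}  B5 = {a, g}  B6 = {b, d}
Tree: B1–B2, B2–B3, B3–B4, B4–B5, B2–B6
Every bag has size at most 2, so the width is 2 − 1 = 1 and tw(G) ≤ 1. Any graph with an edge has treewidth ≥ 1, and G has the edge d–c. Combining the bounds, tw(G) = 1.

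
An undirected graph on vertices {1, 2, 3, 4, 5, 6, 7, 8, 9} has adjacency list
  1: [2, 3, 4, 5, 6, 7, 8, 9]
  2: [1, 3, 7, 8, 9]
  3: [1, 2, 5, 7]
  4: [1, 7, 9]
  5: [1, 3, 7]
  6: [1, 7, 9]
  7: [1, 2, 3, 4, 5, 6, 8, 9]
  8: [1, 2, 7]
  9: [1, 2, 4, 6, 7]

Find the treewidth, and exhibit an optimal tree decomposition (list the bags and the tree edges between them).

Treewidth 3.
One optimal decomposition is:
Bags: B1 = {1, 2, 7, 9}  B2 = {1, 6, 7, 9}  B3 = {1, 2, 3, 7}  B4 = {1, 4, 7, 9}  B5 = {1, 3, 5, 7}  B6 = {1, 2, 7, 8}
Tree: B1–B2, B1–B3, B2–B4, B3–B5, B3–B6

Each bag holds 4 vertices, so the decomposition has width 3, which upper-bounds the treewidth. On the other hand G contains the 4-clique {1, 2, 7, 8}. A clique must lie in a single bag of any decomposition, so no decomposition can have width below 3. Therefore the treewidth is 3.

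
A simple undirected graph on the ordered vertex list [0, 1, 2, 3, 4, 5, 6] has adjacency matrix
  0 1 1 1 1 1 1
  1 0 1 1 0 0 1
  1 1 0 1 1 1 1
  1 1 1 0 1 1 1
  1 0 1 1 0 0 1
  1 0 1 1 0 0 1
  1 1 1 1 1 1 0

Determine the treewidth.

4

A width-4 tree decomposition is:
Bags: B1 = {0, 2, 3, 4, 6}  B2 = {0, 2, 3, 5, 6}  B3 = {0, 1, 2, 3, 6}
Tree: B1–B2, B1–B3
The largest bag has 5 vertices, giving width 4; this decomposition certifies tw(G) ≤ 4. For the lower bound, the 5 vertices {0, 1, 2, 3, 6} are pairwise adjacent, and any tree decomposition puts a clique entirely inside one bag — forcing width ≥ 4. Therefore the treewidth is 4.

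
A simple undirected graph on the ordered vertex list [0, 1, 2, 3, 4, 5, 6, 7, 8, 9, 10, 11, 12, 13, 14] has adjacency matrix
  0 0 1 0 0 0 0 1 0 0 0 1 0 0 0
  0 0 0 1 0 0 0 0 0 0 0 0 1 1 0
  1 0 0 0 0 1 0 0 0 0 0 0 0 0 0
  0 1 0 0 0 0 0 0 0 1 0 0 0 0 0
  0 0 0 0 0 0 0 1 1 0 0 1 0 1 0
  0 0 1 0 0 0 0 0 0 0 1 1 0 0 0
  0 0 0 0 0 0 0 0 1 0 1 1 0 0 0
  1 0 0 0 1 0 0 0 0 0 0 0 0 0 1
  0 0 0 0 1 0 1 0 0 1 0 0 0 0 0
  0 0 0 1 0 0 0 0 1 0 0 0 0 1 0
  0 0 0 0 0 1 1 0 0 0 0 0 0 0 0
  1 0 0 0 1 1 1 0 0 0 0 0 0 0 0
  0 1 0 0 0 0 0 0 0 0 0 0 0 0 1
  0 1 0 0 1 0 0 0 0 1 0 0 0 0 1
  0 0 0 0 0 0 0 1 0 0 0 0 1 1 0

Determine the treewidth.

A width-3 tree decomposition is:
Bags: B1 = {1, 3, 12, 14}  B2 = {1, 3, 13, 14}  B3 = {3, 9, 13, 14}  B4 = {7, 9, 13, 14}  B5 = {4, 7, 9, 13}  B6 = {4, 7, 8, 9}  B7 = {0, 4, 7, 8}  B8 = {0, 4, 8, 11}  B9 = {0, 6, 8, 11}  B10 = {0, 2, 6, 11}  B11 = {2, 5, 6, 11}  B12 = {2, 5, 6, 10}
Tree: B1–B2, B2–B3, B3–B4, B4–B5, B5–B6, B6–B7, B7–B8, B8–B9, B9–B10, B10–B11, B11–B12
Each bag holds 4 vertices, so the decomposition has width 3, which upper-bounds the treewidth. For the lower bound: the 4 vertex sets {1,3,12}, {14}, {13}, {4,7,8,9} are disjoint, each induces a connected subgraph, and every pair is joined by at least one edge of G. Contracting each set to a single vertex therefore yields K_{4} as a minor, and since treewidth is minor-monotone, tw(G) ≥ tw(K_{4}) = 3. The upper and lower bounds meet at 3, so that is the treewidth.

3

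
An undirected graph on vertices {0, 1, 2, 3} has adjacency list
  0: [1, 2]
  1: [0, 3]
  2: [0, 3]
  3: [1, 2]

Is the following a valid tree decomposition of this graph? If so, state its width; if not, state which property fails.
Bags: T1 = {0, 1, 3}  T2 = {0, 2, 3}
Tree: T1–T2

Yes; width 2.

Every vertex of G appears in some bag (union = {0, 1, 2, 3}); every edge is covered by a bag; and for each vertex v the set of bags containing v is connected in the bag tree. The decomposition is therefore valid. The largest bag has 3 vertices, so the width is 2.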